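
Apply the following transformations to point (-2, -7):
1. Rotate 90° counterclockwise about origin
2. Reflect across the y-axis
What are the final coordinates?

Step 1: Rotate 90° → (7, -2)
Step 2: Reflect across y-axis → (-7, -2)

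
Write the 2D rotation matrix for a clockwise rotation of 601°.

Rotation matrix formula: [[cos θ, -sin θ], [sin θ, cos θ]]
A clockwise rotation by 601° is equivalent to a counterclockwise rotation by -601°.
For θ = -601°:
cos(-601°) = -0.4848
sin(-601°) = 0.8746
Result: [[-0.4848, -0.8746], [0.8746, -0.4848]]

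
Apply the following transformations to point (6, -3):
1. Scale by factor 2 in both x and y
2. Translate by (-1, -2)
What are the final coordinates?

Step 1: Scale (6, -3) by 2 → (12, -6)
Step 2: Translate by (-1, -2) → (11, -8)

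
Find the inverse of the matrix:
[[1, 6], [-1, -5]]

For [[a,b],[c,d]], inverse = (1/det)·[[d,-b],[-c,a]]
det = (1)(-5) - (6)(-1) = -5 - -6 = 1
Inverse = [[-5, -6], [1, 1]]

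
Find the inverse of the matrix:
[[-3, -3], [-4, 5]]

For [[a,b],[c,d]], inverse = (1/det)·[[d,-b],[-c,a]]
det = (-3)(5) - (-3)(-4) = -15 - 12 = -27
Inverse = (1/-27)·[[5, 3], [4, -3]]
= [[-5/27, -1/9], [-4/27, 1/9]]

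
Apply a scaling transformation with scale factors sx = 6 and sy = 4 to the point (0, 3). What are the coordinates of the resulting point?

Scaling matrix:
[[6, 0], [0, 4]]
Result: (0 × 6, 3 × 4) = (0, 12)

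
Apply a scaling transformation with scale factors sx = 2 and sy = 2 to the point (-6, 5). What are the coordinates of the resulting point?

Scaling matrix:
[[2, 0], [0, 2]]
Result: (-6 × 2, 5 × 2) = (-12, 10)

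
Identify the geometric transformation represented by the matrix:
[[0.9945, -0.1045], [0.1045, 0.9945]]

This matrix represents: rotation by 6° counterclockwise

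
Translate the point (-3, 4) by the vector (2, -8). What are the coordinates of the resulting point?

Translation by (2, -8) (homogeneous matrix [[1, 0, 2], [0, 1, -8], [0, 0, 1]]):
x' = -3 + 2 = -1
y' = 4 + -8 = -4
Result: (-1, -4)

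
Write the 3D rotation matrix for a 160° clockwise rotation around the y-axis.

Rotation matrix for clockwise 160° around y-axis:
A clockwise rotation by 160° is a counterclockwise rotation by -160°.
cos(-160°) = -0.9397, sin(-160°) = -0.3420
Result: [[-0.9397, 0, -0.3420], [0, 1, 0], [0.3420, 0, -0.9397]]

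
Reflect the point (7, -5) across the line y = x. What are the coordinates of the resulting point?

Reflection across line y = x: (7, -5) → (-5, 7)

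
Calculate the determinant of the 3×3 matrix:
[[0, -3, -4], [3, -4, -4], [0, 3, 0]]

Expansion along first row:
det = 0·det([[-4,-4],[3,0]]) - -3·det([[3,-4],[0,0]]) + -4·det([[3,-4],[0,3]])
    = 0·(-4·0 - -4·3) - -3·(3·0 - -4·0) + -4·(3·3 - -4·0)
    = 0·12 - -3·0 + -4·9
    = 0 + 0 + -36 = -36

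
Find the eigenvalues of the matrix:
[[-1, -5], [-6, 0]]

Characteristic equation: det(A - λI) = 0
λ² - (trace)λ + (det) = 0
trace = -1 + 0 = -1, det = (-1)(0) - (-5)(-6) = -30
λ² - (-1)λ + (-30) = 0
λ = (-1 ± √((-1)² - 4·(-30))) / 2 = (-1 ± √121) / 2
Solving: λ = -6, 5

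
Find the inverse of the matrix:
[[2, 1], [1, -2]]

For [[a,b],[c,d]], inverse = (1/det)·[[d,-b],[-c,a]]
det = (2)(-2) - (1)(1) = -4 - 1 = -5
Inverse = (1/-5)·[[-2, -1], [-1, 2]]
= [[2/5, 1/5], [1/5, -2/5]]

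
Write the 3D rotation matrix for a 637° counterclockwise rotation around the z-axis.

Rotation matrix for counterclockwise 637° around z-axis:
cos(637°) = 0.1219, sin(637°) = -0.9925
Result: [[0.1219, 0.9925, 0], [-0.9925, 0.1219, 0], [0, 0, 1]]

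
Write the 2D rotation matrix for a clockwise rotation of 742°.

Rotation matrix formula: [[cos θ, -sin θ], [sin θ, cos θ]]
A clockwise rotation by 742° is equivalent to a counterclockwise rotation by -742°.
For θ = -742°:
cos(-742°) = 0.9272
sin(-742°) = -0.3746
Result: [[0.9272, 0.3746], [-0.3746, 0.9272]]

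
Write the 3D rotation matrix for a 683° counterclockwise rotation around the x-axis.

Rotation matrix for counterclockwise 683° around x-axis:
cos(683°) = 0.7986, sin(683°) = -0.6018
Result: [[1, 0, 0], [0, 0.7986, 0.6018], [0, -0.6018, 0.7986]]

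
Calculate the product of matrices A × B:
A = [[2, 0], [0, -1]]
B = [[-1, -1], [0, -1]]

Matrix multiplication:
C[0][0] = 2×-1 + 0×0 = -2
C[0][1] = 2×-1 + 0×-1 = -2
C[1][0] = 0×-1 + -1×0 = 0
C[1][1] = 0×-1 + -1×-1 = 1
Result: [[-2, -2], [0, 1]]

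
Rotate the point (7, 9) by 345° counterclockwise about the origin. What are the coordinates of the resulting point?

Rotation matrix for 345°: [[cos 345°, -sin 345°], [sin 345°, cos 345°]] ≈ [[0.965926, 0.258819], [-0.258819, 0.965926]]
[[0.965926, 0.258819], [-0.258819, 0.965926]] × [7, 9]ᵀ ≈ [9.0909, 6.8816]ᵀ
Result: (9.0909, 6.8816)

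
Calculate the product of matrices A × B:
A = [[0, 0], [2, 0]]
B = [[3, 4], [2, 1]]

Matrix multiplication:
C[0][0] = 0×3 + 0×2 = 0
C[0][1] = 0×4 + 0×1 = 0
C[1][0] = 2×3 + 0×2 = 6
C[1][1] = 2×4 + 0×1 = 8
Result: [[0, 0], [6, 8]]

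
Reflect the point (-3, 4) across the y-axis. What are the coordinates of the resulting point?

Reflection across y-axis: (-3, 4) → (3, 4)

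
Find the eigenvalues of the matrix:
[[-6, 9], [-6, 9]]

Characteristic equation: det(A - λI) = 0
λ² - (trace)λ + (det) = 0
trace = -6 + 9 = 3, det = (-6)(9) - (9)(-6) = 0
λ² - (3)λ + (0) = 0
λ = (3 ± √((3)² - 4·(0))) / 2 = (3 ± √9) / 2
Solving: λ = 0, 3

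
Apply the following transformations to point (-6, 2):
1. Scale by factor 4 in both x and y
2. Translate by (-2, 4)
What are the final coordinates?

Step 1: Scale (-6, 2) by 4 → (-24, 8)
Step 2: Translate by (-2, 4) → (-26, 12)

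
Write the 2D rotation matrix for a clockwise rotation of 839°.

Rotation matrix formula: [[cos θ, -sin θ], [sin θ, cos θ]]
A clockwise rotation by 839° is equivalent to a counterclockwise rotation by -839°.
For θ = -839°:
cos(-839°) = -0.4848
sin(-839°) = -0.8746
Result: [[-0.4848, 0.8746], [-0.8746, -0.4848]]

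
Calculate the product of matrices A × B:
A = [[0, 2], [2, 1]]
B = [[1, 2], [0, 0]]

Matrix multiplication:
C[0][0] = 0×1 + 2×0 = 0
C[0][1] = 0×2 + 2×0 = 0
C[1][0] = 2×1 + 1×0 = 2
C[1][1] = 2×2 + 1×0 = 4
Result: [[0, 0], [2, 4]]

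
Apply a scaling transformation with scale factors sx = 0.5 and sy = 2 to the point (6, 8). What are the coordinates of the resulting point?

Scaling matrix:
[[0.50, 0], [0, 2]]
Result: (6 × 0.5, 8 × 2) = (3, 16)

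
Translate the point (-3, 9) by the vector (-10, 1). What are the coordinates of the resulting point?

Translation by (-10, 1) (homogeneous matrix [[1, 0, -10], [0, 1, 1], [0, 0, 1]]):
x' = -3 + -10 = -13
y' = 9 + 1 = 10
Result: (-13, 10)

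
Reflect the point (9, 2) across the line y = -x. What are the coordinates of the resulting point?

Reflection across line y = -x: (9, 2) → (-2, -9)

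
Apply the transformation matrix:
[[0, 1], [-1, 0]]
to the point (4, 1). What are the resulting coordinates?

Matrix multiplication:
[[0, 1], [-1, 0]] × [4, 1]ᵀ
= [(0)(4) + (1)(1), (-1)(4) + (0)(1)]ᵀ
= [1, -4]ᵀ
Result: (1, -4)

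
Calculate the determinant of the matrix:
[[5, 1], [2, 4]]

For a 2×2 matrix [[a, b], [c, d]], det = ad - bc
det = (5)(4) - (1)(2) = 20 - 2 = 18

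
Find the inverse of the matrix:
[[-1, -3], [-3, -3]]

For [[a,b],[c,d]], inverse = (1/det)·[[d,-b],[-c,a]]
det = (-1)(-3) - (-3)(-3) = 3 - 9 = -6
Inverse = (1/-6)·[[-3, 3], [3, -1]]
= [[1/2, -1/2], [-1/2, 1/6]]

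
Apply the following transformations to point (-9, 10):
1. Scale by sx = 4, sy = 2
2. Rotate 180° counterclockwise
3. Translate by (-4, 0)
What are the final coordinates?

Step 1: Scale → (-36, 20)
Step 2: Rotate 180° → (36, -20)
Step 3: Translate → (32, -20)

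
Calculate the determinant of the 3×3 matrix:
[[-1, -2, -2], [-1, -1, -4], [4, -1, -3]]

Expansion along first row:
det = -1·det([[-1,-4],[-1,-3]]) - -2·det([[-1,-4],[4,-3]]) + -2·det([[-1,-1],[4,-1]])
    = -1·(-1·-3 - -4·-1) - -2·(-1·-3 - -4·4) + -2·(-1·-1 - -1·4)
    = -1·-1 - -2·19 + -2·5
    = 1 + 38 + -10 = 29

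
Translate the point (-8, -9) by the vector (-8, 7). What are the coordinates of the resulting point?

Translation by (-8, 7) (homogeneous matrix [[1, 0, -8], [0, 1, 7], [0, 0, 1]]):
x' = -8 + -8 = -16
y' = -9 + 7 = -2
Result: (-16, -2)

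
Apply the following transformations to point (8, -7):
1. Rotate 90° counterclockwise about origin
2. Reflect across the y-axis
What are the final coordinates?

Step 1: Rotate 90° → (7, 8)
Step 2: Reflect across y-axis → (-7, 8)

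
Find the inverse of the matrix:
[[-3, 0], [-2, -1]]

For [[a,b],[c,d]], inverse = (1/det)·[[d,-b],[-c,a]]
det = (-3)(-1) - (0)(-2) = 3 - 0 = 3
Inverse = (1/3)·[[-1, 0], [2, -3]]
= [[-1/3, 0], [2/3, -1]]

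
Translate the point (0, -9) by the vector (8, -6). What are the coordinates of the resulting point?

Translation by (8, -6) (homogeneous matrix [[1, 0, 8], [0, 1, -6], [0, 0, 1]]):
x' = 0 + 8 = 8
y' = -9 + -6 = -15
Result: (8, -15)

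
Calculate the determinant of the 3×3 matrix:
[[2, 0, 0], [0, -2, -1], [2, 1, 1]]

Expansion along first row:
det = 2·det([[-2,-1],[1,1]]) - 0·det([[0,-1],[2,1]]) + 0·det([[0,-2],[2,1]])
    = 2·(-2·1 - -1·1) - 0·(0·1 - -1·2) + 0·(0·1 - -2·2)
    = 2·-1 - 0·2 + 0·4
    = -2 + 0 + 0 = -2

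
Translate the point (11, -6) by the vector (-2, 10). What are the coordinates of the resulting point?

Translation by (-2, 10) (homogeneous matrix [[1, 0, -2], [0, 1, 10], [0, 0, 1]]):
x' = 11 + -2 = 9
y' = -6 + 10 = 4
Result: (9, 4)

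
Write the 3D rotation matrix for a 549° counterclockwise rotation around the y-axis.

Rotation matrix for counterclockwise 549° around y-axis:
cos(549°) = -0.9877, sin(549°) = -0.1564
Result: [[-0.9877, 0, -0.1564], [0, 1, 0], [0.1564, 0, -0.9877]]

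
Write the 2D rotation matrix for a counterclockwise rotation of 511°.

Rotation matrix formula: [[cos θ, -sin θ], [sin θ, cos θ]]
For θ = 511°:
cos(511°) = -0.8746
sin(511°) = 0.4848
Result: [[-0.8746, -0.4848], [0.4848, -0.8746]]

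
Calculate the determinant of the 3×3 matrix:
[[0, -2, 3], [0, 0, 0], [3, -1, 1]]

Expansion along first row:
det = 0·det([[0,0],[-1,1]]) - -2·det([[0,0],[3,1]]) + 3·det([[0,0],[3,-1]])
    = 0·(0·1 - 0·-1) - -2·(0·1 - 0·3) + 3·(0·-1 - 0·3)
    = 0·0 - -2·0 + 3·0
    = 0 + 0 + 0 = 0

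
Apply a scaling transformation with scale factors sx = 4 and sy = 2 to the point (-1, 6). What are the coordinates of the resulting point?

Scaling matrix:
[[4, 0], [0, 2]]
Result: (-1 × 4, 6 × 2) = (-4, 12)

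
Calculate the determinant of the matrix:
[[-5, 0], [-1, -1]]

For a 2×2 matrix [[a, b], [c, d]], det = ad - bc
det = (-5)(-1) - (0)(-1) = 5 - 0 = 5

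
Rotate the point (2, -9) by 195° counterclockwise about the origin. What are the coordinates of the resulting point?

Rotation matrix for 195°: [[cos 195°, -sin 195°], [sin 195°, cos 195°]] ≈ [[-0.965926, 0.258819], [-0.258819, -0.965926]]
[[-0.965926, 0.258819], [-0.258819, -0.965926]] × [2, -9]ᵀ ≈ [-4.2612, 8.1757]ᵀ
Result: (-4.2612, 8.1757)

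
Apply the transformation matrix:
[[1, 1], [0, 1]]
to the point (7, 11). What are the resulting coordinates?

Matrix multiplication:
[[1, 1], [0, 1]] × [7, 11]ᵀ
= [(1)(7) + (1)(11), (0)(7) + (1)(11)]ᵀ
= [18, 11]ᵀ
Result: (18, 11)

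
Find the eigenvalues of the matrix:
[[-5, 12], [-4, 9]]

Characteristic equation: det(A - λI) = 0
λ² - (trace)λ + (det) = 0
trace = -5 + 9 = 4, det = (-5)(9) - (12)(-4) = 3
λ² - (4)λ + (3) = 0
λ = (4 ± √((4)² - 4·(3))) / 2 = (4 ± √4) / 2
Solving: λ = 1, 3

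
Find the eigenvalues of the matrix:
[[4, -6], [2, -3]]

Characteristic equation: det(A - λI) = 0
λ² - (trace)λ + (det) = 0
trace = 4 + -3 = 1, det = (4)(-3) - (-6)(2) = 0
λ² - (1)λ + (0) = 0
λ = (1 ± √((1)² - 4·(0))) / 2 = (1 ± √1) / 2
Solving: λ = 0, 1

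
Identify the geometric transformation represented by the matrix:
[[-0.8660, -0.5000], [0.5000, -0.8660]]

This matrix represents: rotation by 150° counterclockwise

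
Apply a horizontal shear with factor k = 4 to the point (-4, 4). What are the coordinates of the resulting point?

Shear matrix for horizontal shear with factor k = 4:
[[1, 4], [0, 1]]
Result: (-4, 4) → (12, 4)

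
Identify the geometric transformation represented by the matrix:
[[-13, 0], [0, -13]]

This matrix represents: uniform scaling by factor -13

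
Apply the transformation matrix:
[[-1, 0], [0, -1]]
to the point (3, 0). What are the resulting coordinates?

Matrix multiplication:
[[-1, 0], [0, -1]] × [3, 0]ᵀ
= [(-1)(3) + (0)(0), (0)(3) + (-1)(0)]ᵀ
= [-3, 0]ᵀ
Result: (-3, 0)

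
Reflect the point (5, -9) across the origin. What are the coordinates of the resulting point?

Reflection across origin: (5, -9) → (-5, 9)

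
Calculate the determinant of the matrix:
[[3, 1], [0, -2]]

For a 2×2 matrix [[a, b], [c, d]], det = ad - bc
det = (3)(-2) - (1)(0) = -6 - 0 = -6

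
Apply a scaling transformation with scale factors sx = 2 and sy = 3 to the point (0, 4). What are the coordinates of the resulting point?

Scaling matrix:
[[2, 0], [0, 3]]
Result: (0 × 2, 4 × 3) = (0, 12)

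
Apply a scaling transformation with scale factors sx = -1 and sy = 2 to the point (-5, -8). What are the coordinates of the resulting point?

Scaling matrix:
[[-1, 0], [0, 2]]
Result: (-5 × -1, -8 × 2) = (5, -16)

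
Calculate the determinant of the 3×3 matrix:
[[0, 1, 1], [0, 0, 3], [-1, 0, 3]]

Expansion along first row:
det = 0·det([[0,3],[0,3]]) - 1·det([[0,3],[-1,3]]) + 1·det([[0,0],[-1,0]])
    = 0·(0·3 - 3·0) - 1·(0·3 - 3·-1) + 1·(0·0 - 0·-1)
    = 0·0 - 1·3 + 1·0
    = 0 + -3 + 0 = -3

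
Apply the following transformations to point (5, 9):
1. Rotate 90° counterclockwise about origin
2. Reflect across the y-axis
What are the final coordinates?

Step 1: Rotate 90° → (-9, 5)
Step 2: Reflect across y-axis → (9, 5)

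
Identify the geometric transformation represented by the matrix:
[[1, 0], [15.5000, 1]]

This matrix represents: vertical shear with factor 15.5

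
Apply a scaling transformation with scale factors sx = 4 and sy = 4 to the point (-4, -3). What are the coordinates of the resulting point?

Scaling matrix:
[[4, 0], [0, 4]]
Result: (-4 × 4, -3 × 4) = (-16, -12)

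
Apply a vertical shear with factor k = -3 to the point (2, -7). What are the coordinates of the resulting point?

Shear matrix for vertical shear with factor k = -3:
[[1, 0], [-3, 1]]
Result: (2, -7) → (2, -13)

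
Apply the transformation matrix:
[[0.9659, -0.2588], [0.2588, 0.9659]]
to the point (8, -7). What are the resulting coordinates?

Matrix multiplication:
[[0.9659, -0.2588], [0.2588, 0.9659]] × [8, -7]ᵀ
= [(0.9659)(8) + (-0.2588)(-7), (0.2588)(8) + (0.9659)(-7)]ᵀ
= [9.5388, -4.6909]ᵀ
Result: (9.5388, -4.6909)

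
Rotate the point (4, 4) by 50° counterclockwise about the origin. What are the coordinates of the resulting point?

Rotation matrix for 50°: [[cos 50°, -sin 50°], [sin 50°, cos 50°]] ≈ [[0.642788, -0.766044], [0.766044, 0.642788]]
[[0.642788, -0.766044], [0.766044, 0.642788]] × [4, 4]ᵀ ≈ [-0.4930, 5.6353]ᵀ
Result: (-0.4930, 5.6353)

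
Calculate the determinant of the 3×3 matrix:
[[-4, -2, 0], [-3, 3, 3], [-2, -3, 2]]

Expansion along first row:
det = -4·det([[3,3],[-3,2]]) - -2·det([[-3,3],[-2,2]]) + 0·det([[-3,3],[-2,-3]])
    = -4·(3·2 - 3·-3) - -2·(-3·2 - 3·-2) + 0·(-3·-3 - 3·-2)
    = -4·15 - -2·0 + 0·15
    = -60 + 0 + 0 = -60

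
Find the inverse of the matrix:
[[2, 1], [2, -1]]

For [[a,b],[c,d]], inverse = (1/det)·[[d,-b],[-c,a]]
det = (2)(-1) - (1)(2) = -2 - 2 = -4
Inverse = (1/-4)·[[-1, -1], [-2, 2]]
= [[1/4, 1/4], [1/2, -1/2]]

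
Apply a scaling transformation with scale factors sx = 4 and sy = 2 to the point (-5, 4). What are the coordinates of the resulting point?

Scaling matrix:
[[4, 0], [0, 2]]
Result: (-5 × 4, 4 × 2) = (-20, 8)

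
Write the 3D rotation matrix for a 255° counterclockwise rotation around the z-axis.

Rotation matrix for counterclockwise 255° around z-axis:
cos(255°) = -0.2588, sin(255°) = -0.9659
Result: [[-0.2588, 0.9659, 0], [-0.9659, -0.2588, 0], [0, 0, 1]]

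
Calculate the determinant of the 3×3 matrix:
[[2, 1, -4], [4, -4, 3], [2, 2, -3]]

Expansion along first row:
det = 2·det([[-4,3],[2,-3]]) - 1·det([[4,3],[2,-3]]) + -4·det([[4,-4],[2,2]])
    = 2·(-4·-3 - 3·2) - 1·(4·-3 - 3·2) + -4·(4·2 - -4·2)
    = 2·6 - 1·-18 + -4·16
    = 12 + 18 + -64 = -34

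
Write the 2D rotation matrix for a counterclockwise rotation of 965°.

Rotation matrix formula: [[cos θ, -sin θ], [sin θ, cos θ]]
For θ = 965°:
cos(965°) = -0.4226
sin(965°) = -0.9063
Result: [[-0.4226, 0.9063], [-0.9063, -0.4226]]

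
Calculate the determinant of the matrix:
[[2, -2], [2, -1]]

For a 2×2 matrix [[a, b], [c, d]], det = ad - bc
det = (2)(-1) - (-2)(2) = -2 - -4 = 2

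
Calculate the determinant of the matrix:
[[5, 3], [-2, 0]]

For a 2×2 matrix [[a, b], [c, d]], det = ad - bc
det = (5)(0) - (3)(-2) = 0 - -6 = 6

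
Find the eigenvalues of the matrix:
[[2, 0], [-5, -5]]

Characteristic equation: det(A - λI) = 0
λ² - (trace)λ + (det) = 0
trace = 2 + -5 = -3, det = (2)(-5) - (0)(-5) = -10
λ² - (-3)λ + (-10) = 0
λ = (-3 ± √((-3)² - 4·(-10))) / 2 = (-3 ± √49) / 2
Solving: λ = -5, 2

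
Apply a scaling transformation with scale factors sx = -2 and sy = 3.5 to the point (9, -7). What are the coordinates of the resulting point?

Scaling matrix:
[[-2, 0], [0, 3.50]]
Result: (9 × -2, -7 × 3.5) = (-18, -24.5)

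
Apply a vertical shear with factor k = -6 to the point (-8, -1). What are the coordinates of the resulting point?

Shear matrix for vertical shear with factor k = -6:
[[1, 0], [-6, 1]]
Result: (-8, -1) → (-8, 47)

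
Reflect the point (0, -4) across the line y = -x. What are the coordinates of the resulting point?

Reflection across line y = -x: (0, -4) → (4, 0)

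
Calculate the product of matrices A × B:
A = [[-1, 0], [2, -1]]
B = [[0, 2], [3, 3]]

Matrix multiplication:
C[0][0] = -1×0 + 0×3 = 0
C[0][1] = -1×2 + 0×3 = -2
C[1][0] = 2×0 + -1×3 = -3
C[1][1] = 2×2 + -1×3 = 1
Result: [[0, -2], [-3, 1]]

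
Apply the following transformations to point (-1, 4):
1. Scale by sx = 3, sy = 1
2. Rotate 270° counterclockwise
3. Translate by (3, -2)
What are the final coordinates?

Step 1: Scale → (-3, 4)
Step 2: Rotate 270° → (4, 3)
Step 3: Translate → (7, 1)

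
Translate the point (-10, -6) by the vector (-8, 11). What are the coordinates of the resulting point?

Translation by (-8, 11) (homogeneous matrix [[1, 0, -8], [0, 1, 11], [0, 0, 1]]):
x' = -10 + -8 = -18
y' = -6 + 11 = 5
Result: (-18, 5)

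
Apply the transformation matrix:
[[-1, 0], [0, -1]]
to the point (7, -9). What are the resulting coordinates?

Matrix multiplication:
[[-1, 0], [0, -1]] × [7, -9]ᵀ
= [(-1)(7) + (0)(-9), (0)(7) + (-1)(-9)]ᵀ
= [-7, 9]ᵀ
Result: (-7, 9)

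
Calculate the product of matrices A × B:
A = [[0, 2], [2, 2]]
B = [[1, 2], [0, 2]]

Matrix multiplication:
C[0][0] = 0×1 + 2×0 = 0
C[0][1] = 0×2 + 2×2 = 4
C[1][0] = 2×1 + 2×0 = 2
C[1][1] = 2×2 + 2×2 = 8
Result: [[0, 4], [2, 8]]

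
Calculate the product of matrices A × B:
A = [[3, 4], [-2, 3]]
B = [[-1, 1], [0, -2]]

Matrix multiplication:
C[0][0] = 3×-1 + 4×0 = -3
C[0][1] = 3×1 + 4×-2 = -5
C[1][0] = -2×-1 + 3×0 = 2
C[1][1] = -2×1 + 3×-2 = -8
Result: [[-3, -5], [2, -8]]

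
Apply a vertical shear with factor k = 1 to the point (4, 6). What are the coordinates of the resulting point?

Shear matrix for vertical shear with factor k = 1:
[[1, 0], [1, 1]]
Result: (4, 6) → (4, 10)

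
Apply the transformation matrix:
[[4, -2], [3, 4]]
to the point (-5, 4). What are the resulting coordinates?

Matrix multiplication:
[[4, -2], [3, 4]] × [-5, 4]ᵀ
= [(4)(-5) + (-2)(4), (3)(-5) + (4)(4)]ᵀ
= [-28, 1]ᵀ
Result: (-28, 1)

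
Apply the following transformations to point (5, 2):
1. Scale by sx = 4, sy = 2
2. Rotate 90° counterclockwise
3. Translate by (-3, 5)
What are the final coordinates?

Step 1: Scale → (20, 4)
Step 2: Rotate 90° → (-4, 20)
Step 3: Translate → (-7, 25)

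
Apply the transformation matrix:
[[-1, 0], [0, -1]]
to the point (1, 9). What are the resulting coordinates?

Matrix multiplication:
[[-1, 0], [0, -1]] × [1, 9]ᵀ
= [(-1)(1) + (0)(9), (0)(1) + (-1)(9)]ᵀ
= [-1, -9]ᵀ
Result: (-1, -9)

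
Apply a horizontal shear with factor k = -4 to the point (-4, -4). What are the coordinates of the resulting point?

Shear matrix for horizontal shear with factor k = -4:
[[1, -4], [0, 1]]
Result: (-4, -4) → (12, -4)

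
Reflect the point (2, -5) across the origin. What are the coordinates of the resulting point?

Reflection across origin: (2, -5) → (-2, 5)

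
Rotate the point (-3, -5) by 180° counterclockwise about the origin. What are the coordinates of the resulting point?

Rotation matrix for 180°: [[cos 180°, -sin 180°], [sin 180°, cos 180°]] = [[-1, 0], [0, -1]]
[[-1, 0], [0, -1]] × [-3, -5]ᵀ = [3, 5]ᵀ
Result: (3, 5)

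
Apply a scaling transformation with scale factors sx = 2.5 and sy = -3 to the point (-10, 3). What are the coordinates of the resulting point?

Scaling matrix:
[[2.50, 0], [0, -3]]
Result: (-10 × 2.5, 3 × -3) = (-25, -9)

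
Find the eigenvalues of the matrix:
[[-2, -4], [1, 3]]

Characteristic equation: det(A - λI) = 0
λ² - (trace)λ + (det) = 0
trace = -2 + 3 = 1, det = (-2)(3) - (-4)(1) = -2
λ² - (1)λ + (-2) = 0
λ = (1 ± √((1)² - 4·(-2))) / 2 = (1 ± √9) / 2
Solving: λ = -1, 2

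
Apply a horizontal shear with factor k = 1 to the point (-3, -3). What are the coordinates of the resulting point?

Shear matrix for horizontal shear with factor k = 1:
[[1, 1], [0, 1]]
Result: (-3, -3) → (-6, -3)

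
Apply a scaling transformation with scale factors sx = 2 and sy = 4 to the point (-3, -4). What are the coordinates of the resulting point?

Scaling matrix:
[[2, 0], [0, 4]]
Result: (-3 × 2, -4 × 4) = (-6, -16)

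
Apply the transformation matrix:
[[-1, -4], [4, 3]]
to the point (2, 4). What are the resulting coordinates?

Matrix multiplication:
[[-1, -4], [4, 3]] × [2, 4]ᵀ
= [(-1)(2) + (-4)(4), (4)(2) + (3)(4)]ᵀ
= [-18, 20]ᵀ
Result: (-18, 20)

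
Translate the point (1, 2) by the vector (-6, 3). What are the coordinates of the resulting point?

Translation by (-6, 3) (homogeneous matrix [[1, 0, -6], [0, 1, 3], [0, 0, 1]]):
x' = 1 + -6 = -5
y' = 2 + 3 = 5
Result: (-5, 5)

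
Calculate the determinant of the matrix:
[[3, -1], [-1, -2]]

For a 2×2 matrix [[a, b], [c, d]], det = ad - bc
det = (3)(-2) - (-1)(-1) = -6 - 1 = -7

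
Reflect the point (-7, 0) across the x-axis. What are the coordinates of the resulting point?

Reflection across x-axis: (-7, 0) → (-7, 0)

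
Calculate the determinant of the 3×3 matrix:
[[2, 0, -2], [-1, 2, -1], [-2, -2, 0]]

Expansion along first row:
det = 2·det([[2,-1],[-2,0]]) - 0·det([[-1,-1],[-2,0]]) + -2·det([[-1,2],[-2,-2]])
    = 2·(2·0 - -1·-2) - 0·(-1·0 - -1·-2) + -2·(-1·-2 - 2·-2)
    = 2·-2 - 0·-2 + -2·6
    = -4 + 0 + -12 = -16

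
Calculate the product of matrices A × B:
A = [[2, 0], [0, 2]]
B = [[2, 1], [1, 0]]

Matrix multiplication:
C[0][0] = 2×2 + 0×1 = 4
C[0][1] = 2×1 + 0×0 = 2
C[1][0] = 0×2 + 2×1 = 2
C[1][1] = 0×1 + 2×0 = 0
Result: [[4, 2], [2, 0]]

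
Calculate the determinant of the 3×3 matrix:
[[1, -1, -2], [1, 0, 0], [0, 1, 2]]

Expansion along first row:
det = 1·det([[0,0],[1,2]]) - -1·det([[1,0],[0,2]]) + -2·det([[1,0],[0,1]])
    = 1·(0·2 - 0·1) - -1·(1·2 - 0·0) + -2·(1·1 - 0·0)
    = 1·0 - -1·2 + -2·1
    = 0 + 2 + -2 = 0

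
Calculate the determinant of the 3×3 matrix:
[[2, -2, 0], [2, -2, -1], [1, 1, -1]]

Expansion along first row:
det = 2·det([[-2,-1],[1,-1]]) - -2·det([[2,-1],[1,-1]]) + 0·det([[2,-2],[1,1]])
    = 2·(-2·-1 - -1·1) - -2·(2·-1 - -1·1) + 0·(2·1 - -2·1)
    = 2·3 - -2·-1 + 0·4
    = 6 + -2 + 0 = 4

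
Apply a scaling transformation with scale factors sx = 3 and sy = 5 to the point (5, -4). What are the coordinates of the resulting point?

Scaling matrix:
[[3, 0], [0, 5]]
Result: (5 × 3, -4 × 5) = (15, -20)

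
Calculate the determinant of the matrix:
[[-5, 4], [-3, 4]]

For a 2×2 matrix [[a, b], [c, d]], det = ad - bc
det = (-5)(4) - (4)(-3) = -20 - -12 = -8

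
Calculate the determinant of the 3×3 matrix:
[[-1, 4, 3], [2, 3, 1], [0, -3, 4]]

Expansion along first row:
det = -1·det([[3,1],[-3,4]]) - 4·det([[2,1],[0,4]]) + 3·det([[2,3],[0,-3]])
    = -1·(3·4 - 1·-3) - 4·(2·4 - 1·0) + 3·(2·-3 - 3·0)
    = -1·15 - 4·8 + 3·-6
    = -15 + -32 + -18 = -65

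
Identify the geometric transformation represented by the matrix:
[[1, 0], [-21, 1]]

This matrix represents: vertical shear with factor -21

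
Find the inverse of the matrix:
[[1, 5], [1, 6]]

For [[a,b],[c,d]], inverse = (1/det)·[[d,-b],[-c,a]]
det = (1)(6) - (5)(1) = 6 - 5 = 1
Inverse = [[6, -5], [-1, 1]]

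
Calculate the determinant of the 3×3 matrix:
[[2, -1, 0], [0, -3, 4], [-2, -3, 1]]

Expansion along first row:
det = 2·det([[-3,4],[-3,1]]) - -1·det([[0,4],[-2,1]]) + 0·det([[0,-3],[-2,-3]])
    = 2·(-3·1 - 4·-3) - -1·(0·1 - 4·-2) + 0·(0·-3 - -3·-2)
    = 2·9 - -1·8 + 0·-6
    = 18 + 8 + 0 = 26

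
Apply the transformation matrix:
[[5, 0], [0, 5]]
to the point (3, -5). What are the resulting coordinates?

Matrix multiplication:
[[5, 0], [0, 5]] × [3, -5]ᵀ
= [(5)(3) + (0)(-5), (0)(3) + (5)(-5)]ᵀ
= [15, -25]ᵀ
Result: (15, -25)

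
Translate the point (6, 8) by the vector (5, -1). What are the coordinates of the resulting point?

Translation by (5, -1) (homogeneous matrix [[1, 0, 5], [0, 1, -1], [0, 0, 1]]):
x' = 6 + 5 = 11
y' = 8 + -1 = 7
Result: (11, 7)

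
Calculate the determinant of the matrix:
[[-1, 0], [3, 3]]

For a 2×2 matrix [[a, b], [c, d]], det = ad - bc
det = (-1)(3) - (0)(3) = -3 - 0 = -3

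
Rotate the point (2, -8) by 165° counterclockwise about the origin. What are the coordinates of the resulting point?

Rotation matrix for 165°: [[cos 165°, -sin 165°], [sin 165°, cos 165°]] ≈ [[-0.965926, -0.258819], [0.258819, -0.965926]]
[[-0.965926, -0.258819], [0.258819, -0.965926]] × [2, -8]ᵀ ≈ [0.1387, 8.2450]ᵀ
Result: (0.1387, 8.2450)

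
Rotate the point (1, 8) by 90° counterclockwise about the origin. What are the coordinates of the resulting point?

Rotation matrix for 90°: [[cos 90°, -sin 90°], [sin 90°, cos 90°]] = [[0, -1], [1, 0]]
[[0, -1], [1, 0]] × [1, 8]ᵀ = [-8, 1]ᵀ
Result: (-8, 1)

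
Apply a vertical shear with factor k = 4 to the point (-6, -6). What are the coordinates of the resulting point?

Shear matrix for vertical shear with factor k = 4:
[[1, 0], [4, 1]]
Result: (-6, -6) → (-6, -30)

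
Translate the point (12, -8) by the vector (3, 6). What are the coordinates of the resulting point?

Translation by (3, 6) (homogeneous matrix [[1, 0, 3], [0, 1, 6], [0, 0, 1]]):
x' = 12 + 3 = 15
y' = -8 + 6 = -2
Result: (15, -2)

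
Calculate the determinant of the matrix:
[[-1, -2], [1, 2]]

For a 2×2 matrix [[a, b], [c, d]], det = ad - bc
det = (-1)(2) - (-2)(1) = -2 - -2 = 0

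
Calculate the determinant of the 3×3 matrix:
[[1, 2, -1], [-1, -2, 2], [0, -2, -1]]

Expansion along first row:
det = 1·det([[-2,2],[-2,-1]]) - 2·det([[-1,2],[0,-1]]) + -1·det([[-1,-2],[0,-2]])
    = 1·(-2·-1 - 2·-2) - 2·(-1·-1 - 2·0) + -1·(-1·-2 - -2·0)
    = 1·6 - 2·1 + -1·2
    = 6 + -2 + -2 = 2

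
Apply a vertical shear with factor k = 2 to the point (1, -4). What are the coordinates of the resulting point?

Shear matrix for vertical shear with factor k = 2:
[[1, 0], [2, 1]]
Result: (1, -4) → (1, -2)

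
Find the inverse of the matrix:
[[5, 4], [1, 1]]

For [[a,b],[c,d]], inverse = (1/det)·[[d,-b],[-c,a]]
det = (5)(1) - (4)(1) = 5 - 4 = 1
Inverse = [[1, -4], [-1, 5]]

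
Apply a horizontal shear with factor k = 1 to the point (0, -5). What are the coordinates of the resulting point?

Shear matrix for horizontal shear with factor k = 1:
[[1, 1], [0, 1]]
Result: (0, -5) → (-5, -5)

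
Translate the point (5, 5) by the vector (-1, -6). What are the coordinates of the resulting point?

Translation by (-1, -6) (homogeneous matrix [[1, 0, -1], [0, 1, -6], [0, 0, 1]]):
x' = 5 + -1 = 4
y' = 5 + -6 = -1
Result: (4, -1)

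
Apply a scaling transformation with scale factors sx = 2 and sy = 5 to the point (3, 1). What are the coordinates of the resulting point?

Scaling matrix:
[[2, 0], [0, 5]]
Result: (3 × 2, 1 × 5) = (6, 5)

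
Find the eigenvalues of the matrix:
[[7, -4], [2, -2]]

Characteristic equation: det(A - λI) = 0
λ² - (trace)λ + (det) = 0
trace = 7 + -2 = 5, det = (7)(-2) - (-4)(2) = -6
λ² - (5)λ + (-6) = 0
λ = (5 ± √((5)² - 4·(-6))) / 2 = (5 ± √49) / 2
Solving: λ = -1, 6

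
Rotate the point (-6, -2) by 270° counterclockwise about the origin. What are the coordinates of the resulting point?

Rotation matrix for 270°: [[cos 270°, -sin 270°], [sin 270°, cos 270°]] = [[0, 1], [-1, 0]]
[[0, 1], [-1, 0]] × [-6, -2]ᵀ = [-2, 6]ᵀ
Result: (-2, 6)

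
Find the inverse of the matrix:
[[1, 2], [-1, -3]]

For [[a,b],[c,d]], inverse = (1/det)·[[d,-b],[-c,a]]
det = (1)(-3) - (2)(-1) = -3 - -2 = -1
Inverse = (1/-1)·[[-3, -2], [1, 1]]
= [[3, 2], [-1, -1]]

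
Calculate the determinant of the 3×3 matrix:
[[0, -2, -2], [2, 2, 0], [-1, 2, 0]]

Expansion along first row:
det = 0·det([[2,0],[2,0]]) - -2·det([[2,0],[-1,0]]) + -2·det([[2,2],[-1,2]])
    = 0·(2·0 - 0·2) - -2·(2·0 - 0·-1) + -2·(2·2 - 2·-1)
    = 0·0 - -2·0 + -2·6
    = 0 + 0 + -12 = -12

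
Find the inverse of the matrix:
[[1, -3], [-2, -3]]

For [[a,b],[c,d]], inverse = (1/det)·[[d,-b],[-c,a]]
det = (1)(-3) - (-3)(-2) = -3 - 6 = -9
Inverse = (1/-9)·[[-3, 3], [2, 1]]
= [[1/3, -1/3], [-2/9, -1/9]]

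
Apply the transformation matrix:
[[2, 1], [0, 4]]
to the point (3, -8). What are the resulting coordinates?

Matrix multiplication:
[[2, 1], [0, 4]] × [3, -8]ᵀ
= [(2)(3) + (1)(-8), (0)(3) + (4)(-8)]ᵀ
= [-2, -32]ᵀ
Result: (-2, -32)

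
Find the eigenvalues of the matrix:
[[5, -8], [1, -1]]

Characteristic equation: det(A - λI) = 0
λ² - (trace)λ + (det) = 0
trace = 5 + -1 = 4, det = (5)(-1) - (-8)(1) = 3
λ² - (4)λ + (3) = 0
λ = (4 ± √((4)² - 4·(3))) / 2 = (4 ± √4) / 2
Solving: λ = 1, 3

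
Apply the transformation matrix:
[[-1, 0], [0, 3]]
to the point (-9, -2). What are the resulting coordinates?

Matrix multiplication:
[[-1, 0], [0, 3]] × [-9, -2]ᵀ
= [(-1)(-9) + (0)(-2), (0)(-9) + (3)(-2)]ᵀ
= [9, -6]ᵀ
Result: (9, -6)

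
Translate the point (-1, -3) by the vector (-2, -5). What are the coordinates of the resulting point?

Translation by (-2, -5) (homogeneous matrix [[1, 0, -2], [0, 1, -5], [0, 0, 1]]):
x' = -1 + -2 = -3
y' = -3 + -5 = -8
Result: (-3, -8)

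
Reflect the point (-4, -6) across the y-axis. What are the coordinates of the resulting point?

Reflection across y-axis: (-4, -6) → (4, -6)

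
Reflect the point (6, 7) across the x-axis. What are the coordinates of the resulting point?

Reflection across x-axis: (6, 7) → (6, -7)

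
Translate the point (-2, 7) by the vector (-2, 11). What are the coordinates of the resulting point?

Translation by (-2, 11) (homogeneous matrix [[1, 0, -2], [0, 1, 11], [0, 0, 1]]):
x' = -2 + -2 = -4
y' = 7 + 11 = 18
Result: (-4, 18)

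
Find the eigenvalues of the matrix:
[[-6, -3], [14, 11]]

Characteristic equation: det(A - λI) = 0
λ² - (trace)λ + (det) = 0
trace = -6 + 11 = 5, det = (-6)(11) - (-3)(14) = -24
λ² - (5)λ + (-24) = 0
λ = (5 ± √((5)² - 4·(-24))) / 2 = (5 ± √121) / 2
Solving: λ = -3, 8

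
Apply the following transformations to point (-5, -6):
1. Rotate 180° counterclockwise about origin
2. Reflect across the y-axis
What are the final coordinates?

Step 1: Rotate 180° → (5, 6)
Step 2: Reflect across y-axis → (-5, 6)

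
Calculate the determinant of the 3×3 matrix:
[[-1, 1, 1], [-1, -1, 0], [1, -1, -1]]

Expansion along first row:
det = -1·det([[-1,0],[-1,-1]]) - 1·det([[-1,0],[1,-1]]) + 1·det([[-1,-1],[1,-1]])
    = -1·(-1·-1 - 0·-1) - 1·(-1·-1 - 0·1) + 1·(-1·-1 - -1·1)
    = -1·1 - 1·1 + 1·2
    = -1 + -1 + 2 = 0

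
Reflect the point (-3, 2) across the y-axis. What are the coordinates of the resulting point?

Reflection across y-axis: (-3, 2) → (3, 2)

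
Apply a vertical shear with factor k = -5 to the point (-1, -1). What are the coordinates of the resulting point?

Shear matrix for vertical shear with factor k = -5:
[[1, 0], [-5, 1]]
Result: (-1, -1) → (-1, 4)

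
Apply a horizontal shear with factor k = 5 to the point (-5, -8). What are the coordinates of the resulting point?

Shear matrix for horizontal shear with factor k = 5:
[[1, 5], [0, 1]]
Result: (-5, -8) → (-45, -8)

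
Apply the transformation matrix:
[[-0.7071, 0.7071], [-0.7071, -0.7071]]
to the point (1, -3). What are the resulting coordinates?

Matrix multiplication:
[[-0.7071, 0.7071], [-0.7071, -0.7071]] × [1, -3]ᵀ
= [(-0.7071)(1) + (0.7071)(-3), (-0.7071)(1) + (-0.7071)(-3)]ᵀ
= [-2.8284, 1.4142]ᵀ
Result: (-2.8284, 1.4142)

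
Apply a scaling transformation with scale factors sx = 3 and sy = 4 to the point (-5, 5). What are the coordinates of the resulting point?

Scaling matrix:
[[3, 0], [0, 4]]
Result: (-5 × 3, 5 × 4) = (-15, 20)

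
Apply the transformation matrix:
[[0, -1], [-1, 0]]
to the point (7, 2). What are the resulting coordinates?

Matrix multiplication:
[[0, -1], [-1, 0]] × [7, 2]ᵀ
= [(0)(7) + (-1)(2), (-1)(7) + (0)(2)]ᵀ
= [-2, -7]ᵀ
Result: (-2, -7)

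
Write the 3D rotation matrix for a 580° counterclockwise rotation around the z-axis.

Rotation matrix for counterclockwise 580° around z-axis:
cos(580°) = -0.7660, sin(580°) = -0.6428
Result: [[-0.7660, 0.6428, 0], [-0.6428, -0.7660, 0], [0, 0, 1]]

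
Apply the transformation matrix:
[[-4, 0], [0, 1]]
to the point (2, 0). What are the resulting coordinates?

Matrix multiplication:
[[-4, 0], [0, 1]] × [2, 0]ᵀ
= [(-4)(2) + (0)(0), (0)(2) + (1)(0)]ᵀ
= [-8, 0]ᵀ
Result: (-8, 0)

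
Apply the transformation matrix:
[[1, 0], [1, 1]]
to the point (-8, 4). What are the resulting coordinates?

Matrix multiplication:
[[1, 0], [1, 1]] × [-8, 4]ᵀ
= [(1)(-8) + (0)(4), (1)(-8) + (1)(4)]ᵀ
= [-8, -4]ᵀ
Result: (-8, -4)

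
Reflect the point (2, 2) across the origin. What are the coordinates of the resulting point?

Reflection across origin: (2, 2) → (-2, -2)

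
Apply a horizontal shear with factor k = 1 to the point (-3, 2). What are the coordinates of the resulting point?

Shear matrix for horizontal shear with factor k = 1:
[[1, 1], [0, 1]]
Result: (-3, 2) → (-1, 2)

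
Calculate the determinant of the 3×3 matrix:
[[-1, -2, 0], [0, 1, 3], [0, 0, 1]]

Expansion along first row:
det = -1·det([[1,3],[0,1]]) - -2·det([[0,3],[0,1]]) + 0·det([[0,1],[0,0]])
    = -1·(1·1 - 3·0) - -2·(0·1 - 3·0) + 0·(0·0 - 1·0)
    = -1·1 - -2·0 + 0·0
    = -1 + 0 + 0 = -1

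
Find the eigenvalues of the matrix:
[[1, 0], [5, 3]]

Characteristic equation: det(A - λI) = 0
λ² - (trace)λ + (det) = 0
trace = 1 + 3 = 4, det = (1)(3) - (0)(5) = 3
λ² - (4)λ + (3) = 0
λ = (4 ± √((4)² - 4·(3))) / 2 = (4 ± √4) / 2
Solving: λ = 1, 3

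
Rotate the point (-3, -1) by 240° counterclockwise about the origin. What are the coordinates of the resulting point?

Rotation matrix for 240°: [[cos 240°, -sin 240°], [sin 240°, cos 240°]] ≈ [[-0.500000, 0.866025], [-0.866025, -0.500000]]
[[-0.500000, 0.866025], [-0.866025, -0.500000]] × [-3, -1]ᵀ ≈ [0.6340, 3.0981]ᵀ
Result: (0.6340, 3.0981)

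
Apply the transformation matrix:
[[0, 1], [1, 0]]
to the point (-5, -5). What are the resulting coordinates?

Matrix multiplication:
[[0, 1], [1, 0]] × [-5, -5]ᵀ
= [(0)(-5) + (1)(-5), (1)(-5) + (0)(-5)]ᵀ
= [-5, -5]ᵀ
Result: (-5, -5)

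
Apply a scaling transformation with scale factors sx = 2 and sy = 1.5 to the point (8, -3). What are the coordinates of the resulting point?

Scaling matrix:
[[2, 0], [0, 1.50]]
Result: (8 × 2, -3 × 1.5) = (16, -4.5)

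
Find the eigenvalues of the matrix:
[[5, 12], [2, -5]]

Characteristic equation: det(A - λI) = 0
λ² - (trace)λ + (det) = 0
trace = 5 + -5 = 0, det = (5)(-5) - (12)(2) = -49
λ² - (0)λ + (-49) = 0
λ = (0 ± √((0)² - 4·(-49))) / 2 = (0 ± √196) / 2
Solving: λ = -7, 7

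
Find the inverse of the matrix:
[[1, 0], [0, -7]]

For [[a,b],[c,d]], inverse = (1/det)·[[d,-b],[-c,a]]
det = (1)(-7) - (0)(0) = -7 - 0 = -7
Inverse = (1/-7)·[[-7, 0], [0, 1]]
= [[1, 0], [0, -1/7]]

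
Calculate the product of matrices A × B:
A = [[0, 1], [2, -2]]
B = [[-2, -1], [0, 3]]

Matrix multiplication:
C[0][0] = 0×-2 + 1×0 = 0
C[0][1] = 0×-1 + 1×3 = 3
C[1][0] = 2×-2 + -2×0 = -4
C[1][1] = 2×-1 + -2×3 = -8
Result: [[0, 3], [-4, -8]]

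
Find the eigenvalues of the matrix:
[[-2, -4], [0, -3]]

Characteristic equation: det(A - λI) = 0
λ² - (trace)λ + (det) = 0
trace = -2 + -3 = -5, det = (-2)(-3) - (-4)(0) = 6
λ² - (-5)λ + (6) = 0
λ = (-5 ± √((-5)² - 4·(6))) / 2 = (-5 ± √1) / 2
Solving: λ = -3, -2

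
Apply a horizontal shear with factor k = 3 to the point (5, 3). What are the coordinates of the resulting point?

Shear matrix for horizontal shear with factor k = 3:
[[1, 3], [0, 1]]
Result: (5, 3) → (14, 3)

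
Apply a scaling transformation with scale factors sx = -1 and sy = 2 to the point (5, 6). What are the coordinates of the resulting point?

Scaling matrix:
[[-1, 0], [0, 2]]
Result: (5 × -1, 6 × 2) = (-5, 12)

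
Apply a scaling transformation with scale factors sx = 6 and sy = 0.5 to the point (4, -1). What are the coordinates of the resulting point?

Scaling matrix:
[[6, 0], [0, 0.50]]
Result: (4 × 6, -1 × 0.5) = (24, -0.5)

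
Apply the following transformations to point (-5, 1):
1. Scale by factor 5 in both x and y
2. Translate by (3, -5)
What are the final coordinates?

Step 1: Scale (-5, 1) by 5 → (-25, 5)
Step 2: Translate by (3, -5) → (-22, 0)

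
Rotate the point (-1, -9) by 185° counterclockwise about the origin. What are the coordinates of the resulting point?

Rotation matrix for 185°: [[cos 185°, -sin 185°], [sin 185°, cos 185°]] ≈ [[-0.996195, 0.087156], [-0.087156, -0.996195]]
[[-0.996195, 0.087156], [-0.087156, -0.996195]] × [-1, -9]ᵀ ≈ [0.2118, 9.0529]ᵀ
Result: (0.2118, 9.0529)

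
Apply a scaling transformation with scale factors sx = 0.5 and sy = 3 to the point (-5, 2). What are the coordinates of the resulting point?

Scaling matrix:
[[0.50, 0], [0, 3]]
Result: (-5 × 0.5, 2 × 3) = (-2.5, 6)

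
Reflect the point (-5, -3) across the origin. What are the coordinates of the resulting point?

Reflection across origin: (-5, -3) → (5, 3)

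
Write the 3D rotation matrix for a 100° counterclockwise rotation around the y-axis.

Rotation matrix for counterclockwise 100° around y-axis:
cos(100°) = -0.1736, sin(100°) = 0.9848
Result: [[-0.1736, 0, 0.9848], [0, 1, 0], [-0.9848, 0, -0.1736]]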